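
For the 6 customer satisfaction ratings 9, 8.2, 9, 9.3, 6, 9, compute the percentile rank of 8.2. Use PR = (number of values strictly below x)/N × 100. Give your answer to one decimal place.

N = 6.
Strictly below 8.2: 1. Equal to 8.2: 1.
PR = 1/6 × 100 = 16.7

16.7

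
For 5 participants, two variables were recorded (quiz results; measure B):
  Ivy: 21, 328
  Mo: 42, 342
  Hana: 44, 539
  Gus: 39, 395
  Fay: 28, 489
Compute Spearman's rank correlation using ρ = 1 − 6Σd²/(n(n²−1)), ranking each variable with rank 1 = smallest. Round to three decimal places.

0.600

Ranks of variable 1: 1, 4, 5, 3, 2
Ranks of variable 2: 1, 2, 5, 3, 4
d = r₁ − r₂: 0, 2, 0, 0, -2
d²: 0, 4, 0, 0, 4; Σd² = 8
ρ = 1 − 6·8/(5·24) = 1 − 48/120 = 0.600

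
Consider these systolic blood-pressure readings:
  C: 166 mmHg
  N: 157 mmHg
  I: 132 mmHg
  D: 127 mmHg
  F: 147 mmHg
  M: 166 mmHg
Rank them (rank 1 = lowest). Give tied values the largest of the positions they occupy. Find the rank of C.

6

Sorted (ascending): 127, 132, 147, 157, 166, 166
The 2 values of 166 occupy positions 5–6 → each gets rank 6.
C has value 166 mmHg → rank 6.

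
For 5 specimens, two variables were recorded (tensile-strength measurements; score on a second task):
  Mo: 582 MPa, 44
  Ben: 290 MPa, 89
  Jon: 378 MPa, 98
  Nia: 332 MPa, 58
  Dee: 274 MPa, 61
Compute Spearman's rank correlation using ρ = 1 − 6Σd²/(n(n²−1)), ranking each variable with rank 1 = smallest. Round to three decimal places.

Ranks of variable 1: 5, 2, 4, 3, 1
Ranks of variable 2: 1, 4, 5, 2, 3
d = r₁ − r₂: 4, -2, -1, 1, -2
d²: 16, 4, 1, 1, 4; Σd² = 26
ρ = 1 − 6·26/(5·24) = 1 − 156/120 = -0.300

-0.300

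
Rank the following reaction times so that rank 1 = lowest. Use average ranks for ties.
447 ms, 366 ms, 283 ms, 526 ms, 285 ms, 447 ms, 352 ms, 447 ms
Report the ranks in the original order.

6, 4, 1, 8, 2, 6, 3, 6

Sorted (ascending): 283, 285, 352, 366, 447, 447, 447, 526
The 3 values of 447 occupy positions 5–7 → average rank 6.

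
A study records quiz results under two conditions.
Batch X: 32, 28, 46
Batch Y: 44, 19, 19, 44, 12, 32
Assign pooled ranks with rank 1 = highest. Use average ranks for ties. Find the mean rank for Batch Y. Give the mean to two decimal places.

5.58

Sorted (descending): 46, 44, 44, 32, 32, 28, 19, 19, 12
The 2 values of 44 occupy positions 2–3 → average rank (2+3)/2 = 2.5.
The 2 values of 32 occupy positions 4–5 → average rank (4+5)/2 = 4.5.
The 2 values of 19 occupy positions 7–8 → average rank (7+8)/2 = 7.5.
Batch Y values → pooled ranks: 44→2.5, 19→7.5, 19→7.5, 44→2.5, 12→9, 32→4.5
Mean rank = (2.5 + 7.5 + 7.5 + 2.5 + 9 + 4.5) / 6 = 5.58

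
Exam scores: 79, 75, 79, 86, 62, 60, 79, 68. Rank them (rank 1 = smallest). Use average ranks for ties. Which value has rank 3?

Sorted (ascending): 60, 62, 68, 75, 79, 79, 79, 86
The 3 values of 79 occupy positions 5–7 → average rank 6.
Rank 3 → value 68.

68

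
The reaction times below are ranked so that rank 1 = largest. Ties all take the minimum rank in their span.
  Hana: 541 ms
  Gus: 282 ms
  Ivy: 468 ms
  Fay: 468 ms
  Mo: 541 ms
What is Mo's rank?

1

Sorted (descending): 541, 541, 468, 468, 282
The 2 values of 541 occupy positions 1–2 → each gets rank 1.
The 2 values of 468 occupy positions 3–4 → each gets rank 3.
Mo has value 541 ms → rank 1.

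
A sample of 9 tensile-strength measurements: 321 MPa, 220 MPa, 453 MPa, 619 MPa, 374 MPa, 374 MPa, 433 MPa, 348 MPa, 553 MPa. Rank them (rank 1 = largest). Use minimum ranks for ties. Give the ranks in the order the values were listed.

8, 9, 3, 1, 5, 5, 4, 7, 2

Sorted (descending): 619, 553, 453, 433, 374, 374, 348, 321, 220
The 2 values of 374 occupy positions 5–6 → each gets rank 5.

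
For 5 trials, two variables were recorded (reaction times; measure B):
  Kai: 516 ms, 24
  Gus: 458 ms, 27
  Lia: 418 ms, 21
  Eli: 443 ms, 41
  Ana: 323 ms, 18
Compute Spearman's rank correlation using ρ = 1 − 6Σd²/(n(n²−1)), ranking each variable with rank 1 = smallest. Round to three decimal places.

0.600

Ranks of variable 1: 5, 4, 2, 3, 1
Ranks of variable 2: 3, 4, 2, 5, 1
d = r₁ − r₂: 2, 0, 0, -2, 0
d²: 4, 0, 0, 4, 0; Σd² = 8
ρ = 1 − 6·8/(5·24) = 1 − 48/120 = 0.600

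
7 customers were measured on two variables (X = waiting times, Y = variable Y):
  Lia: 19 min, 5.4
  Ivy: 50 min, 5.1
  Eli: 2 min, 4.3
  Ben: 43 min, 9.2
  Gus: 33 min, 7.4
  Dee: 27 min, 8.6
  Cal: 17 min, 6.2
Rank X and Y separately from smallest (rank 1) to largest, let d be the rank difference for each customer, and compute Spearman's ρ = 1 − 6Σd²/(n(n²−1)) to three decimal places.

Ranks of variable 1: 3, 7, 1, 6, 5, 4, 2
Ranks of variable 2: 3, 2, 1, 7, 5, 6, 4
d = r₁ − r₂: 0, 5, 0, -1, 0, -2, -2
d²: 0, 25, 0, 1, 0, 4, 4; Σd² = 34
ρ = 1 − 6·34/(7·48) = 1 − 204/336 = 0.393

0.393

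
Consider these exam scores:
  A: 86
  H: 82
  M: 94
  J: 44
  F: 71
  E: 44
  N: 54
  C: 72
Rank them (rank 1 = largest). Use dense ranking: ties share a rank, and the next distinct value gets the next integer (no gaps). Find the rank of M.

1

Sorted (descending): 94, 86, 82, 72, 71, 54, 44, 44
The 2 values of 44 share dense rank 7.
Remaining distinct values take the next consecutive integers.
M has value 94 → rank 1.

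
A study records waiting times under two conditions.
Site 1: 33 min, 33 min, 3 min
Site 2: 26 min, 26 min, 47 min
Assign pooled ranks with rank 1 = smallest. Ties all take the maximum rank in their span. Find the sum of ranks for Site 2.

12

Sorted (ascending): 3, 26, 26, 33, 33, 47
The 2 values of 26 occupy positions 2–3 → each gets rank 3.
The 2 values of 33 occupy positions 4–5 → each gets rank 5.
Site 2 values → pooled ranks: 26→3, 26→3, 47→6
Rank sum = 3 + 3 + 6 = 12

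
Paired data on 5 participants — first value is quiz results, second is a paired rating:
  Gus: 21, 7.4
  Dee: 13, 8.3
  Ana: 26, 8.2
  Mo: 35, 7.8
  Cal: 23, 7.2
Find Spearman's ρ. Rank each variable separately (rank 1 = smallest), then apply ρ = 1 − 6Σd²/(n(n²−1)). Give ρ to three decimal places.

-0.200

Ranks of variable 1: 2, 1, 4, 5, 3
Ranks of variable 2: 2, 5, 4, 3, 1
d = r₁ − r₂: 0, -4, 0, 2, 2
d²: 0, 16, 0, 4, 4; Σd² = 24
ρ = 1 − 6·24/(5·24) = 1 − 144/120 = -0.200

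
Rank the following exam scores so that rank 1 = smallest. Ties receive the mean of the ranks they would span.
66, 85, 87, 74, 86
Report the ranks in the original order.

1, 3, 5, 2, 4

Sorted (ascending): 66, 74, 85, 86, 87
No ties — each value takes its position as its rank.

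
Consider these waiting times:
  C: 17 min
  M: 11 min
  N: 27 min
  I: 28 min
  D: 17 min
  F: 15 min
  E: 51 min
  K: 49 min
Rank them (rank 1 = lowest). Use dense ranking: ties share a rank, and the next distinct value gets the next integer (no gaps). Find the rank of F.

2

Sorted (ascending): 11, 15, 17, 17, 27, 28, 49, 51
The 2 values of 17 share dense rank 3.
Remaining distinct values take the next consecutive integers.
F has value 15 min → rank 2.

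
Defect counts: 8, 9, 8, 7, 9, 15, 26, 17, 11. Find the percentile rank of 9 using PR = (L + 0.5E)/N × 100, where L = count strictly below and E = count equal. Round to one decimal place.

N = 9.
Strictly below 9: 3. Equal to 9: 2.
PR = (3 + 0.5·2)/9 × 100 = 44.4

44.4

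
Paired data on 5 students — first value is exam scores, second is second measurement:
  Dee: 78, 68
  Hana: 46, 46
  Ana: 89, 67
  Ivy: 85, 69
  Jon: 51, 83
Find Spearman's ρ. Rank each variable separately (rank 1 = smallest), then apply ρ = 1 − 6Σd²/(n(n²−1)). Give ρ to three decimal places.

Ranks of variable 1: 3, 1, 5, 4, 2
Ranks of variable 2: 3, 1, 2, 4, 5
d = r₁ − r₂: 0, 0, 3, 0, -3
d²: 0, 0, 9, 0, 9; Σd² = 18
ρ = 1 − 6·18/(5·24) = 1 − 108/120 = 0.100

0.100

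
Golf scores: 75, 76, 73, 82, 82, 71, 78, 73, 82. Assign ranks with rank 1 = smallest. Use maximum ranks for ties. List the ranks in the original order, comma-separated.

4, 5, 3, 9, 9, 1, 6, 3, 9

Sorted (ascending): 71, 73, 73, 75, 76, 78, 82, 82, 82
The 2 values of 73 occupy positions 2–3 → each gets rank 3.
The 3 values of 82 occupy positions 7–9 → each gets rank 9.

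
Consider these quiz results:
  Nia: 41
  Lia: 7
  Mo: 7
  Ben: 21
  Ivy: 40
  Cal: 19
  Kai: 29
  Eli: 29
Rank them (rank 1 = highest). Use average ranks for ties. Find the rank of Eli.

3.5

Sorted (descending): 41, 40, 29, 29, 21, 19, 7, 7
The 2 values of 29 occupy positions 3–4 → average rank (3+4)/2 = 3.5.
The 2 values of 7 occupy positions 7–8 → average rank (7+8)/2 = 7.5.
Eli has value 29 → rank 3.5.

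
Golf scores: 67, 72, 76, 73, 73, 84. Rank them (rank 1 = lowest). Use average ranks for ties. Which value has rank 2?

72

Sorted (ascending): 67, 72, 73, 73, 76, 84
The 2 values of 73 occupy positions 3–4 → average rank (3+4)/2 = 3.5.
Rank 2 → value 72.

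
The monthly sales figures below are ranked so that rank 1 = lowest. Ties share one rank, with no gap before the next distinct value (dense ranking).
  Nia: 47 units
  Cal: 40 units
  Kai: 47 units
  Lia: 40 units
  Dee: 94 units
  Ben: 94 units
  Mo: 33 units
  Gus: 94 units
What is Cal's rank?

Sorted (ascending): 33, 40, 40, 47, 47, 94, 94, 94
The 2 values of 40 share dense rank 2.
The 2 values of 47 share dense rank 3.
The 3 values of 94 share dense rank 4.
Remaining distinct values take the next consecutive integers.
Cal has value 40 units → rank 2.

2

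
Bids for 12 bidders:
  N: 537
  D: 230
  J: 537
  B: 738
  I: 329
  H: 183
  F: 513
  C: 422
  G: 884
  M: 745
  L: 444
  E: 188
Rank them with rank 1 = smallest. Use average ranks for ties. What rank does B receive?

10

Sorted (ascending): 183, 188, 230, 329, 422, 444, 513, 537, 537, 738, 745, 884
The 2 values of 537 occupy positions 8–9 → average rank (8+9)/2 = 8.5.
B has value 738 → rank 10.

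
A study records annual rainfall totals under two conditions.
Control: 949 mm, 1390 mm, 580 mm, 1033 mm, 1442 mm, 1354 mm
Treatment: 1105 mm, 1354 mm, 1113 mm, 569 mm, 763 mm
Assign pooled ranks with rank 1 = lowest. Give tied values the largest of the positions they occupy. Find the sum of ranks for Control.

Sorted (ascending): 569, 580, 763, 949, 1033, 1105, 1113, 1354, 1354, 1390, 1442
The 2 values of 1354 occupy positions 8–9 → each gets rank 9.
Control values → pooled ranks: 949→4, 1390→10, 580→2, 1033→5, 1442→11, 1354→9
Rank sum = 4 + 10 + 2 + 5 + 11 + 9 = 41

41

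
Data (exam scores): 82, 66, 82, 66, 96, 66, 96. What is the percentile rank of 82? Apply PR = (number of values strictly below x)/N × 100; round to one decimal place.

42.9

N = 7.
Strictly below 82: 3. Equal to 82: 2.
PR = 3/7 × 100 = 42.9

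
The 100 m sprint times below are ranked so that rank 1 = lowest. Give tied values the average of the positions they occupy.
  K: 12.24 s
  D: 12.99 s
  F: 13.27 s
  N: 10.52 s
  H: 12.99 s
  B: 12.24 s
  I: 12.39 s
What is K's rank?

2.5

Sorted (ascending): 10.52, 12.24, 12.24, 12.39, 12.99, 12.99, 13.27
The 2 values of 12.24 occupy positions 2–3 → average rank (2+3)/2 = 2.5.
The 2 values of 12.99 occupy positions 5–6 → average rank (5+6)/2 = 5.5.
K has value 12.24 s → rank 2.5.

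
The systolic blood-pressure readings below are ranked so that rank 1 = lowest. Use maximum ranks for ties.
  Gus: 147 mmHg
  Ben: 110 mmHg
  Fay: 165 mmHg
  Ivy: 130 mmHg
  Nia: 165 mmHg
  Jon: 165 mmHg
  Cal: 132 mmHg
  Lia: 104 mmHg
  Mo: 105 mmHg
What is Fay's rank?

9

Sorted (ascending): 104, 105, 110, 130, 132, 147, 165, 165, 165
The 3 values of 165 occupy positions 7–9 → each gets rank 9.
Fay has value 165 mmHg → rank 9.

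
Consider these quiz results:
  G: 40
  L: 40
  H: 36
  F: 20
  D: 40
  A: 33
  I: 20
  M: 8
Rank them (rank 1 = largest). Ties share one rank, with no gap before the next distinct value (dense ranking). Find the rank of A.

3

Sorted (descending): 40, 40, 40, 36, 33, 20, 20, 8
The 3 values of 40 share dense rank 1.
The 2 values of 20 share dense rank 4.
Remaining distinct values take the next consecutive integers.
A has value 33 → rank 3.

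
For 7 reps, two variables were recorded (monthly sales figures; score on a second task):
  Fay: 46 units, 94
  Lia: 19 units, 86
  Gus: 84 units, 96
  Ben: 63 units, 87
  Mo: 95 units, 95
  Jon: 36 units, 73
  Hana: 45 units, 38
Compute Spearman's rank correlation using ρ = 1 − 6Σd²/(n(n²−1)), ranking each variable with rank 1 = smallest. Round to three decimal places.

Ranks of variable 1: 4, 1, 6, 5, 7, 2, 3
Ranks of variable 2: 5, 3, 7, 4, 6, 2, 1
d = r₁ − r₂: -1, -2, -1, 1, 1, 0, 2
d²: 1, 4, 1, 1, 1, 0, 4; Σd² = 12
ρ = 1 − 6·12/(7·48) = 1 − 72/336 = 0.786

0.786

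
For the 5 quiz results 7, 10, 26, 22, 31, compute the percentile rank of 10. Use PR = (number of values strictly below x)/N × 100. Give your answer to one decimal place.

20.0

N = 5.
Strictly below 10: 1. Equal to 10: 1.
PR = 1/5 × 100 = 20.0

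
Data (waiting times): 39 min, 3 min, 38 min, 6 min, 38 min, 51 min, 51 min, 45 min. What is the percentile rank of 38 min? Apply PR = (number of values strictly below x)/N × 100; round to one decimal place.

25.0

N = 8.
Strictly below 38: 2. Equal to 38: 2.
PR = 2/8 × 100 = 25.0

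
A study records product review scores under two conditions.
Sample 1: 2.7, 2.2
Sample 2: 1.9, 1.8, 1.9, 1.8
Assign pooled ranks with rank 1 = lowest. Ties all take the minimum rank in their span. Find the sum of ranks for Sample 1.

Sorted (ascending): 1.8, 1.8, 1.9, 1.9, 2.2, 2.7
The 2 values of 1.8 occupy positions 1–2 → each gets rank 1.
The 2 values of 1.9 occupy positions 3–4 → each gets rank 3.
Sample 1 values → pooled ranks: 2.7→6, 2.2→5
Rank sum = 6 + 5 = 11

11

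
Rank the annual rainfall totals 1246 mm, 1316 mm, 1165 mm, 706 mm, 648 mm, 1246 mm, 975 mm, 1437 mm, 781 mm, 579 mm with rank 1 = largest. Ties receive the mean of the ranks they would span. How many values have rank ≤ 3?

Sorted (descending): 1437, 1316, 1246, 1246, 1165, 975, 781, 706, 648, 579
The 2 values of 1246 occupy positions 3–4 → average rank (3+4)/2 = 3.5.
Ranks ≤ 3: {1, 2} → 2 values.

2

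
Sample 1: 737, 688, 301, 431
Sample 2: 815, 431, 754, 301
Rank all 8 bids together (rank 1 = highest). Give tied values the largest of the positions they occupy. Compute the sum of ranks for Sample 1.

21

Sorted (descending): 815, 754, 737, 688, 431, 431, 301, 301
The 2 values of 431 occupy positions 5–6 → each gets rank 6.
The 2 values of 301 occupy positions 7–8 → each gets rank 8.
Sample 1 values → pooled ranks: 737→3, 688→4, 301→8, 431→6
Rank sum = 3 + 4 + 8 + 6 = 21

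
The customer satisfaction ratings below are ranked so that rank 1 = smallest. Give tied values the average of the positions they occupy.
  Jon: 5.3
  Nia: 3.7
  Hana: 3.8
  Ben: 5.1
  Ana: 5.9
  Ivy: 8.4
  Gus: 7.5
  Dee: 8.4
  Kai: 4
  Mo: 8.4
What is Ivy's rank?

Sorted (ascending): 3.7, 3.8, 4, 5.1, 5.3, 5.9, 7.5, 8.4, 8.4, 8.4
The 3 values of 8.4 occupy positions 8–10 → average rank 9.
Ivy has value 8.4 → rank 9.

9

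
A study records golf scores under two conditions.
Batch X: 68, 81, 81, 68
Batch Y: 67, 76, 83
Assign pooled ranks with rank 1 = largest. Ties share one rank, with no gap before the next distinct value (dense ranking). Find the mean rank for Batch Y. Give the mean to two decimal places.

Sorted (descending): 83, 81, 81, 76, 68, 68, 67
The 2 values of 81 share dense rank 2.
The 2 values of 68 share dense rank 4.
Remaining distinct values take the next consecutive integers.
Batch Y values → pooled ranks: 67→5, 76→3, 83→1
Mean rank = (5 + 3 + 1) / 3 = 3.00

3.00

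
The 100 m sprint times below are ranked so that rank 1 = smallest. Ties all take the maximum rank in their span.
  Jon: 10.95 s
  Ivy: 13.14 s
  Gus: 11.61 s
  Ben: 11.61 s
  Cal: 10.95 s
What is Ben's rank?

4

Sorted (ascending): 10.95, 10.95, 11.61, 11.61, 13.14
The 2 values of 10.95 occupy positions 1–2 → each gets rank 2.
The 2 values of 11.61 occupy positions 3–4 → each gets rank 4.
Ben has value 11.61 s → rank 4.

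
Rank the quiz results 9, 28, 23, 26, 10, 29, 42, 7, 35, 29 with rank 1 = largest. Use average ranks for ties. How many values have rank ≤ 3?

2

Sorted (descending): 42, 35, 29, 29, 28, 26, 23, 10, 9, 7
The 2 values of 29 occupy positions 3–4 → average rank (3+4)/2 = 3.5.
Ranks ≤ 3: {1, 2} → 2 values.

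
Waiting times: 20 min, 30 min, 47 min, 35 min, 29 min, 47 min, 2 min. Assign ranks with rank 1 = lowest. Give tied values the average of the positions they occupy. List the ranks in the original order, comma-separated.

2, 4, 6.5, 5, 3, 6.5, 1

Sorted (ascending): 2, 20, 29, 30, 35, 47, 47
The 2 values of 47 occupy positions 6–7 → average rank (6+7)/2 = 6.5.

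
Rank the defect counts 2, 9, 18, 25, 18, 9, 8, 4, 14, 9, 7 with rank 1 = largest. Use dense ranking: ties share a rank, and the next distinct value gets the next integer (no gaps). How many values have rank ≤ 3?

Sorted (descending): 25, 18, 18, 14, 9, 9, 9, 8, 7, 4, 2
The 2 values of 18 share dense rank 2.
The 3 values of 9 share dense rank 4.
Remaining distinct values take the next consecutive integers.
Ranks ≤ 3: {1, 2, 2, 3} → 4 values.

4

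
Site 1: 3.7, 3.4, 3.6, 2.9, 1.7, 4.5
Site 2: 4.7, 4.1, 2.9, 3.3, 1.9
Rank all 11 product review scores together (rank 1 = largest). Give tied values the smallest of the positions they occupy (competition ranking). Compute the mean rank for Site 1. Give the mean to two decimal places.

Sorted (descending): 4.7, 4.5, 4.1, 3.7, 3.6, 3.4, 3.3, 2.9, 2.9, 1.9, 1.7
The 2 values of 2.9 occupy positions 8–9 → each gets rank 8.
Site 1 values → pooled ranks: 3.7→4, 3.4→6, 3.6→5, 2.9→8, 1.7→11, 4.5→2
Mean rank = (4 + 6 + 5 + 8 + 11 + 2) / 6 = 6.00

6.00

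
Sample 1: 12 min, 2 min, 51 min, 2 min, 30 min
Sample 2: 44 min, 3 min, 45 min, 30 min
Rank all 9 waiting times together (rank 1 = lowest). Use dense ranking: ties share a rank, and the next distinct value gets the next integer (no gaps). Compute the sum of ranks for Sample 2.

Sorted (ascending): 2, 2, 3, 12, 30, 30, 44, 45, 51
The 2 values of 2 share dense rank 1.
The 2 values of 30 share dense rank 4.
Remaining distinct values take the next consecutive integers.
Sample 2 values → pooled ranks: 44→5, 3→2, 45→6, 30→4
Rank sum = 5 + 2 + 6 + 4 = 17

17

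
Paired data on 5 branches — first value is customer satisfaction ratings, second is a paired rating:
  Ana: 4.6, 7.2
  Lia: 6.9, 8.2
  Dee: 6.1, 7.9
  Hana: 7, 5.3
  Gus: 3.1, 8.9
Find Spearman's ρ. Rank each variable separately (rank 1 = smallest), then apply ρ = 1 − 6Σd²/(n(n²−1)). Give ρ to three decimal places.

-0.600

Ranks of variable 1: 2, 4, 3, 5, 1
Ranks of variable 2: 2, 4, 3, 1, 5
d = r₁ − r₂: 0, 0, 0, 4, -4
d²: 0, 0, 0, 16, 16; Σd² = 32
ρ = 1 − 6·32/(5·24) = 1 − 192/120 = -0.600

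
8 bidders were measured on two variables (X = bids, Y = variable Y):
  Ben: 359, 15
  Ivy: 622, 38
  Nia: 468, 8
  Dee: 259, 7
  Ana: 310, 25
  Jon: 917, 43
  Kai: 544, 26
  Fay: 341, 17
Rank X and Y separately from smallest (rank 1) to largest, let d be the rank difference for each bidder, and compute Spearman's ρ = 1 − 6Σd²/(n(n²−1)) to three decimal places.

0.762

Ranks of variable 1: 4, 7, 5, 1, 2, 8, 6, 3
Ranks of variable 2: 3, 7, 2, 1, 5, 8, 6, 4
d = r₁ − r₂: 1, 0, 3, 0, -3, 0, 0, -1
d²: 1, 0, 9, 0, 9, 0, 0, 1; Σd² = 20
ρ = 1 − 6·20/(8·63) = 1 − 120/504 = 0.762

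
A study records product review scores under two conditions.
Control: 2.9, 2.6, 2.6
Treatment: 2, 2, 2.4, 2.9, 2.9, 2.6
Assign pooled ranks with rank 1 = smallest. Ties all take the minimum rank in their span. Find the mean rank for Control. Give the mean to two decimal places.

5.00

Sorted (ascending): 2, 2, 2.4, 2.6, 2.6, 2.6, 2.9, 2.9, 2.9
The 2 values of 2 occupy positions 1–2 → each gets rank 1.
The 3 values of 2.6 occupy positions 4–6 → each gets rank 4.
The 3 values of 2.9 occupy positions 7–9 → each gets rank 7.
Control values → pooled ranks: 2.9→7, 2.6→4, 2.6→4
Mean rank = (7 + 4 + 4) / 3 = 5.00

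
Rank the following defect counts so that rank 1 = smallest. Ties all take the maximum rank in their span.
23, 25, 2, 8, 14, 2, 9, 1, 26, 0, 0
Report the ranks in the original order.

9, 10, 5, 6, 8, 5, 7, 3, 11, 2, 2

Sorted (ascending): 0, 0, 1, 2, 2, 8, 9, 14, 23, 25, 26
The 2 values of 0 occupy positions 1–2 → each gets rank 2.
The 2 values of 2 occupy positions 4–5 → each gets rank 5.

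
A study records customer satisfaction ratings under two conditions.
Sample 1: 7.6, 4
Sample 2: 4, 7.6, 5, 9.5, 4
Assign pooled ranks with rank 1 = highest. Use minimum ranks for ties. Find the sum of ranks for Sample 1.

7

Sorted (descending): 9.5, 7.6, 7.6, 5, 4, 4, 4
The 2 values of 7.6 occupy positions 2–3 → each gets rank 2.
The 3 values of 4 occupy positions 5–7 → each gets rank 5.
Sample 1 values → pooled ranks: 7.6→2, 4→5
Rank sum = 2 + 5 = 7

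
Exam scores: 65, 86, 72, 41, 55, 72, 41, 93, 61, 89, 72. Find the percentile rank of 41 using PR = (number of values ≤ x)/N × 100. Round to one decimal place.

N = 11.
Strictly below 41: 0. Equal to 41: 2.
PR = 2/11 × 100 = 18.2

18.2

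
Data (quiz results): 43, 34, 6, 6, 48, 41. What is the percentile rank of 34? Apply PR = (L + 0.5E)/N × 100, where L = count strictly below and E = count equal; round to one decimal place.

N = 6.
Strictly below 34: 2. Equal to 34: 1.
PR = (2 + 0.5·1)/6 × 100 = 41.7

41.7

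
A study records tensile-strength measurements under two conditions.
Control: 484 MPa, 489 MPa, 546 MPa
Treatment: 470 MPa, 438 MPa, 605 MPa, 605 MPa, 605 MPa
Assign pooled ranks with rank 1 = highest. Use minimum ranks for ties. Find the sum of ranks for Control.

15

Sorted (descending): 605, 605, 605, 546, 489, 484, 470, 438
The 3 values of 605 occupy positions 1–3 → each gets rank 1.
Control values → pooled ranks: 484→6, 489→5, 546→4
Rank sum = 6 + 5 + 4 = 15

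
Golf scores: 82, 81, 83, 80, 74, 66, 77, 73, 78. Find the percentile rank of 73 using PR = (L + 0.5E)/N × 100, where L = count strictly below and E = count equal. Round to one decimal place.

N = 9.
Strictly below 73: 1. Equal to 73: 1.
PR = (1 + 0.5·1)/9 × 100 = 16.7

16.7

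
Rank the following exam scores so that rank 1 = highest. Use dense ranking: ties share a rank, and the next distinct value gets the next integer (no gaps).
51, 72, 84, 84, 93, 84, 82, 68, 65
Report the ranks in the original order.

Sorted (descending): 93, 84, 84, 84, 82, 72, 68, 65, 51
The 3 values of 84 share dense rank 2.
Remaining distinct values take the next consecutive integers.

7, 4, 2, 2, 1, 2, 3, 5, 6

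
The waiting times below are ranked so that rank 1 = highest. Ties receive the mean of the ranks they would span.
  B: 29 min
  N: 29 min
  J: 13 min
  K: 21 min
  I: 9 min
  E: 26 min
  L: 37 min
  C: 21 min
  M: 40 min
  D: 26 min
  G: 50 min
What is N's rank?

4.5

Sorted (descending): 50, 40, 37, 29, 29, 26, 26, 21, 21, 13, 9
The 2 values of 29 occupy positions 4–5 → average rank (4+5)/2 = 4.5.
The 2 values of 26 occupy positions 6–7 → average rank (6+7)/2 = 6.5.
The 2 values of 21 occupy positions 8–9 → average rank (8+9)/2 = 8.5.
N has value 29 min → rank 4.5.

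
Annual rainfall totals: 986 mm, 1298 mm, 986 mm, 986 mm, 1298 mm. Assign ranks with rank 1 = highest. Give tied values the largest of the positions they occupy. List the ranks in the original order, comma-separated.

5, 2, 5, 5, 2

Sorted (descending): 1298, 1298, 986, 986, 986
The 2 values of 1298 occupy positions 1–2 → each gets rank 2.
The 3 values of 986 occupy positions 3–5 → each gets rank 5.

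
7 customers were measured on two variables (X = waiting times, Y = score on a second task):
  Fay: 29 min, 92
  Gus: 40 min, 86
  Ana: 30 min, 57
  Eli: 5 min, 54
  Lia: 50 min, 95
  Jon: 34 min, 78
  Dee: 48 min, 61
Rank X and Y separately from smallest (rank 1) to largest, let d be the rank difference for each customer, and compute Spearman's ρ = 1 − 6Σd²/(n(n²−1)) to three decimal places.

0.536

Ranks of variable 1: 2, 5, 3, 1, 7, 4, 6
Ranks of variable 2: 6, 5, 2, 1, 7, 4, 3
d = r₁ − r₂: -4, 0, 1, 0, 0, 0, 3
d²: 16, 0, 1, 0, 0, 0, 9; Σd² = 26
ρ = 1 − 6·26/(7·48) = 1 − 156/336 = 0.536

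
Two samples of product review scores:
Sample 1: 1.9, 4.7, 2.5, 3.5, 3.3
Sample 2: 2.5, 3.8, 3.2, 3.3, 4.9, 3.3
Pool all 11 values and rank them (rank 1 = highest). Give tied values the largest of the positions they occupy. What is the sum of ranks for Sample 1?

Sorted (descending): 4.9, 4.7, 3.8, 3.5, 3.3, 3.3, 3.3, 3.2, 2.5, 2.5, 1.9
The 3 values of 3.3 occupy positions 5–7 → each gets rank 7.
The 2 values of 2.5 occupy positions 9–10 → each gets rank 10.
Sample 1 values → pooled ranks: 1.9→11, 4.7→2, 2.5→10, 3.5→4, 3.3→7
Rank sum = 11 + 2 + 10 + 4 + 7 = 34

34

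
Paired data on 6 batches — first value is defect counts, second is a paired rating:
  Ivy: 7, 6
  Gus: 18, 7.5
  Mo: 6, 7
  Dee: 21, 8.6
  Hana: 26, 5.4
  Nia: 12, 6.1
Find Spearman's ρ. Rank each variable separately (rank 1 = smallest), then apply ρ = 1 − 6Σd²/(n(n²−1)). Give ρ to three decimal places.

Ranks of variable 1: 2, 4, 1, 5, 6, 3
Ranks of variable 2: 2, 5, 4, 6, 1, 3
d = r₁ − r₂: 0, -1, -3, -1, 5, 0
d²: 0, 1, 9, 1, 25, 0; Σd² = 36
ρ = 1 − 6·36/(6·35) = 1 − 216/210 = -0.029

-0.029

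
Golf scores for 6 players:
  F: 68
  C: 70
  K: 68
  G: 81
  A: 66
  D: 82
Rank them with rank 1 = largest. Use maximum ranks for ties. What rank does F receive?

Sorted (descending): 82, 81, 70, 68, 68, 66
The 2 values of 68 occupy positions 4–5 → each gets rank 5.
F has value 68 → rank 5.

5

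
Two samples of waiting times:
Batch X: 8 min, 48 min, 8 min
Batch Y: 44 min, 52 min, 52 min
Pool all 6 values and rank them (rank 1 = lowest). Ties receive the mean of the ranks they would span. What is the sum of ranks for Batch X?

Sorted (ascending): 8, 8, 44, 48, 52, 52
The 2 values of 8 occupy positions 1–2 → average rank (1+2)/2 = 1.5.
The 2 values of 52 occupy positions 5–6 → average rank (5+6)/2 = 5.5.
Batch X values → pooled ranks: 8→1.5, 48→4, 8→1.5
Rank sum = 1.5 + 4 + 1.5 = 7

7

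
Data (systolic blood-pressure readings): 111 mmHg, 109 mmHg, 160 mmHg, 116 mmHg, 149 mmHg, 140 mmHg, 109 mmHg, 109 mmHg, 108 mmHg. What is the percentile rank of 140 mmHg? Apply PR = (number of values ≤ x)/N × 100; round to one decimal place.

N = 9.
Strictly below 140: 6. Equal to 140: 1.
PR = 7/9 × 100 = 77.8

77.8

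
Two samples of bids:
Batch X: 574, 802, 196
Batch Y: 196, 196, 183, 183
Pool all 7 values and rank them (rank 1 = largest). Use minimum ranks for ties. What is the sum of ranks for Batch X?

6

Sorted (descending): 802, 574, 196, 196, 196, 183, 183
The 3 values of 196 occupy positions 3–5 → each gets rank 3.
The 2 values of 183 occupy positions 6–7 → each gets rank 6.
Batch X values → pooled ranks: 574→2, 802→1, 196→3
Rank sum = 2 + 1 + 3 = 6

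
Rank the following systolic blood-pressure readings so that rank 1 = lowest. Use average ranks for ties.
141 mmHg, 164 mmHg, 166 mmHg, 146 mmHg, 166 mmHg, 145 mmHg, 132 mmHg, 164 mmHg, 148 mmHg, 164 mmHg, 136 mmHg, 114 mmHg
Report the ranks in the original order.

Sorted (ascending): 114, 132, 136, 141, 145, 146, 148, 164, 164, 164, 166, 166
The 3 values of 164 occupy positions 8–10 → average rank 9.
The 2 values of 166 occupy positions 11–12 → average rank (11+12)/2 = 11.5.

4, 9, 11.5, 6, 11.5, 5, 2, 9, 7, 9, 3, 1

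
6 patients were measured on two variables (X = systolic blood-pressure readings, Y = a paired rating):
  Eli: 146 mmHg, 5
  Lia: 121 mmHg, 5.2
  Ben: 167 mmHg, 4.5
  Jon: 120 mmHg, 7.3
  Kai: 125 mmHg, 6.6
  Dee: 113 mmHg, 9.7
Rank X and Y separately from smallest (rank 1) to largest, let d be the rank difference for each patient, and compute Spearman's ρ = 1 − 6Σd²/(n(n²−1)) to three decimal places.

-0.943

Ranks of variable 1: 5, 3, 6, 2, 4, 1
Ranks of variable 2: 2, 3, 1, 5, 4, 6
d = r₁ − r₂: 3, 0, 5, -3, 0, -5
d²: 9, 0, 25, 9, 0, 25; Σd² = 68
ρ = 1 − 6·68/(6·35) = 1 − 408/210 = -0.943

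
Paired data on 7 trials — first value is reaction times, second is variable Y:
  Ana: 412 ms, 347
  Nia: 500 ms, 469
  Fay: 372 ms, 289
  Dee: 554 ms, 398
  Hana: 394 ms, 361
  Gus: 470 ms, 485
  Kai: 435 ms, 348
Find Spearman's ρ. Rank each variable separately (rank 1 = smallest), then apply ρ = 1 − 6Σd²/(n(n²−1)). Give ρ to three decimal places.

Ranks of variable 1: 3, 6, 1, 7, 2, 5, 4
Ranks of variable 2: 2, 6, 1, 5, 4, 7, 3
d = r₁ − r₂: 1, 0, 0, 2, -2, -2, 1
d²: 1, 0, 0, 4, 4, 4, 1; Σd² = 14
ρ = 1 − 6·14/(7·48) = 1 − 84/336 = 0.750

0.750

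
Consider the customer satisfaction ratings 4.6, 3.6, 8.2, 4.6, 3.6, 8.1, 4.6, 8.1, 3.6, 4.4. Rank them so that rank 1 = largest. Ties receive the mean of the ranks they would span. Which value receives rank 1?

8.2

Sorted (descending): 8.2, 8.1, 8.1, 4.6, 4.6, 4.6, 4.4, 3.6, 3.6, 3.6
The 2 values of 8.1 occupy positions 2–3 → average rank (2+3)/2 = 2.5.
The 3 values of 4.6 occupy positions 4–6 → average rank 5.
The 3 values of 3.6 occupy positions 8–10 → average rank 9.
Rank 1 → value 8.2.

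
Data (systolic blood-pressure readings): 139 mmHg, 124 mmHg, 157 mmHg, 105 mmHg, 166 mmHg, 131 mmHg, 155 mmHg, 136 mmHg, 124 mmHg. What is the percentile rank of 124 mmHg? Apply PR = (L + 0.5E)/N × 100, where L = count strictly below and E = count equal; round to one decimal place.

N = 9.
Strictly below 124: 1. Equal to 124: 2.
PR = (1 + 0.5·2)/9 × 100 = 22.2

22.2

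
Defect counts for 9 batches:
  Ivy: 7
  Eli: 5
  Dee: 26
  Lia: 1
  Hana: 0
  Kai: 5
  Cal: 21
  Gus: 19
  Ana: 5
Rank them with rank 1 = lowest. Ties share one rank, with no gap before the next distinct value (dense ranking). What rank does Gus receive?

Sorted (ascending): 0, 1, 5, 5, 5, 7, 19, 21, 26
The 3 values of 5 share dense rank 3.
Remaining distinct values take the next consecutive integers.
Gus has value 19 → rank 5.

5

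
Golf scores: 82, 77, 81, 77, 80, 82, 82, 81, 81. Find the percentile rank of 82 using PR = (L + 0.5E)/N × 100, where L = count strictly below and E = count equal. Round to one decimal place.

83.3

N = 9.
Strictly below 82: 6. Equal to 82: 3.
PR = (6 + 0.5·3)/9 × 100 = 83.3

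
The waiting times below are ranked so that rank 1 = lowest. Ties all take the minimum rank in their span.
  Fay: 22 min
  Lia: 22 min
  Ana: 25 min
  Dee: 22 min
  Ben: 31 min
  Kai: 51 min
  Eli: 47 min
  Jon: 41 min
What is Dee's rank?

Sorted (ascending): 22, 22, 22, 25, 31, 41, 47, 51
The 3 values of 22 occupy positions 1–3 → each gets rank 1.
Dee has value 22 min → rank 1.

1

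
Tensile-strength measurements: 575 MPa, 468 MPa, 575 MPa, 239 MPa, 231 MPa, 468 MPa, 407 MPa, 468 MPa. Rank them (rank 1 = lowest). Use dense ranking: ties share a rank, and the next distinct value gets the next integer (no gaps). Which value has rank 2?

Sorted (ascending): 231, 239, 407, 468, 468, 468, 575, 575
The 3 values of 468 share dense rank 4.
The 2 values of 575 share dense rank 5.
Remaining distinct values take the next consecutive integers.
Rank 2 → value 239.

239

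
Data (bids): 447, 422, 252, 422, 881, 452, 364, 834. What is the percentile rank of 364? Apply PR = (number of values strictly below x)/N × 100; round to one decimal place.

12.5

N = 8.
Strictly below 364: 1. Equal to 364: 1.
PR = 1/8 × 100 = 12.5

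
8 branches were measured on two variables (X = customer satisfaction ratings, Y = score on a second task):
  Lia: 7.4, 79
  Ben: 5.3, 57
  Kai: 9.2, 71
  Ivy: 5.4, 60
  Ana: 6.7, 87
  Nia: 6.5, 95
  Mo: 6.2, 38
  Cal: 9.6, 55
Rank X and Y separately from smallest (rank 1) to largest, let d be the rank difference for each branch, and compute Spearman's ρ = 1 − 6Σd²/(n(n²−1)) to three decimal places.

0.143

Ranks of variable 1: 6, 1, 7, 2, 5, 4, 3, 8
Ranks of variable 2: 6, 3, 5, 4, 7, 8, 1, 2
d = r₁ − r₂: 0, -2, 2, -2, -2, -4, 2, 6
d²: 0, 4, 4, 4, 4, 16, 4, 36; Σd² = 72
ρ = 1 − 6·72/(8·63) = 1 − 432/504 = 0.143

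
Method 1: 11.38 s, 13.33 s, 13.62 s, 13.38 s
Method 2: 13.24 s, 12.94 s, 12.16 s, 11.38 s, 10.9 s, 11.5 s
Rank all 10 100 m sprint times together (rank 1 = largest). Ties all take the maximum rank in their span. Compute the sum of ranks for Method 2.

Sorted (descending): 13.62, 13.38, 13.33, 13.24, 12.94, 12.16, 11.5, 11.38, 11.38, 10.9
The 2 values of 11.38 occupy positions 8–9 → each gets rank 9.
Method 2 values → pooled ranks: 13.24→4, 12.94→5, 12.16→6, 11.38→9, 10.9→10, 11.5→7
Rank sum = 4 + 5 + 6 + 9 + 10 + 7 = 41

41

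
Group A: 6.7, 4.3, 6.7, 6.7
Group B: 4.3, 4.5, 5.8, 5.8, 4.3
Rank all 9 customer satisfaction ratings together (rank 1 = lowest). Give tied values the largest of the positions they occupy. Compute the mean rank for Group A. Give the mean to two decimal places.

7.50

Sorted (ascending): 4.3, 4.3, 4.3, 4.5, 5.8, 5.8, 6.7, 6.7, 6.7
The 3 values of 4.3 occupy positions 1–3 → each gets rank 3.
The 2 values of 5.8 occupy positions 5–6 → each gets rank 6.
The 3 values of 6.7 occupy positions 7–9 → each gets rank 9.
Group A values → pooled ranks: 6.7→9, 4.3→3, 6.7→9, 6.7→9
Mean rank = (9 + 3 + 9 + 9) / 4 = 7.50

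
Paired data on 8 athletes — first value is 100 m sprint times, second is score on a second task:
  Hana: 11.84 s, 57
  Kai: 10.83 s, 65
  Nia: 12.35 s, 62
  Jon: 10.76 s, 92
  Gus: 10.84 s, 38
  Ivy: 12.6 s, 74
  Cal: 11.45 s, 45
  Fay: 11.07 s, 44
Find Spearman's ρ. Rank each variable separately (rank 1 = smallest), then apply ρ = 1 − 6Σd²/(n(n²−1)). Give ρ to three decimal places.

-0.024

Ranks of variable 1: 6, 2, 7, 1, 3, 8, 5, 4
Ranks of variable 2: 4, 6, 5, 8, 1, 7, 3, 2
d = r₁ − r₂: 2, -4, 2, -7, 2, 1, 2, 2
d²: 4, 16, 4, 49, 4, 1, 4, 4; Σd² = 86
ρ = 1 − 6·86/(8·63) = 1 − 516/504 = -0.024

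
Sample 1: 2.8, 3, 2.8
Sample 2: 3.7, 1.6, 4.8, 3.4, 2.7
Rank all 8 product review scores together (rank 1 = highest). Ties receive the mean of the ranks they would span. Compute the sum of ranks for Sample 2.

21

Sorted (descending): 4.8, 3.7, 3.4, 3, 2.8, 2.8, 2.7, 1.6
The 2 values of 2.8 occupy positions 5–6 → average rank (5+6)/2 = 5.5.
Sample 2 values → pooled ranks: 3.7→2, 1.6→8, 4.8→1, 3.4→3, 2.7→7
Rank sum = 2 + 8 + 1 + 3 + 7 = 21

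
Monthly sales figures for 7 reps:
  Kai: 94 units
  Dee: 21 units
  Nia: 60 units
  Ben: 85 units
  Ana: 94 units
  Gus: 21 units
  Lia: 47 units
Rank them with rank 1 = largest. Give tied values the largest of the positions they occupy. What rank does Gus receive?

7

Sorted (descending): 94, 94, 85, 60, 47, 21, 21
The 2 values of 94 occupy positions 1–2 → each gets rank 2.
The 2 values of 21 occupy positions 6–7 → each gets rank 7.
Gus has value 21 units → rank 7.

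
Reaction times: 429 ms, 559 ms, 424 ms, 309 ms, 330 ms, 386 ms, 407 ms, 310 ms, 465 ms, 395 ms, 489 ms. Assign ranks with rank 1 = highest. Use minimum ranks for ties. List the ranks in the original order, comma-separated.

Sorted (descending): 559, 489, 465, 429, 424, 407, 395, 386, 330, 310, 309
No ties — each value takes its position as its rank.

4, 1, 5, 11, 9, 8, 6, 10, 3, 7, 2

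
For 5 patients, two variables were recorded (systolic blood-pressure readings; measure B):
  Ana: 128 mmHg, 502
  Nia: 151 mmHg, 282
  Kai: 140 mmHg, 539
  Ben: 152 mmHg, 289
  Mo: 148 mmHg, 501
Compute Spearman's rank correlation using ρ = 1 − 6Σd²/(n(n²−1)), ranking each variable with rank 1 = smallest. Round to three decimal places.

Ranks of variable 1: 1, 4, 2, 5, 3
Ranks of variable 2: 4, 1, 5, 2, 3
d = r₁ − r₂: -3, 3, -3, 3, 0
d²: 9, 9, 9, 9, 0; Σd² = 36
ρ = 1 − 6·36/(5·24) = 1 − 216/120 = -0.800

-0.800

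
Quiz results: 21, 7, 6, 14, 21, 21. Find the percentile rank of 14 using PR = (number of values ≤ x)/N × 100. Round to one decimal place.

50.0

N = 6.
Strictly below 14: 2. Equal to 14: 1.
PR = 3/6 × 100 = 50.0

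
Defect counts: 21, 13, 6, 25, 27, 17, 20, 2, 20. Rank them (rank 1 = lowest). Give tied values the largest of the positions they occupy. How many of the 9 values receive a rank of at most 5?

4

Sorted (ascending): 2, 6, 13, 17, 20, 20, 21, 25, 27
The 2 values of 20 occupy positions 5–6 → each gets rank 6.
Ranks ≤ 5: {1, 2, 3, 4} → 4 values.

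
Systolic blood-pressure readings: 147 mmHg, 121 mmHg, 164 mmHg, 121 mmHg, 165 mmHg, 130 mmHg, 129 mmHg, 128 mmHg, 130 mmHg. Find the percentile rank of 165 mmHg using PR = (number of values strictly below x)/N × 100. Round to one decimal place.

88.9

N = 9.
Strictly below 165: 8. Equal to 165: 1.
PR = 8/9 × 100 = 88.9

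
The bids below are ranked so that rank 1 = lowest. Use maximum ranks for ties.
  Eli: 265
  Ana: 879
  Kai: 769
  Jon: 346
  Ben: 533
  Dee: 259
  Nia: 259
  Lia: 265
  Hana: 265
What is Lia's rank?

5

Sorted (ascending): 259, 259, 265, 265, 265, 346, 533, 769, 879
The 2 values of 259 occupy positions 1–2 → each gets rank 2.
The 3 values of 265 occupy positions 3–5 → each gets rank 5.
Lia has value 265 → rank 5.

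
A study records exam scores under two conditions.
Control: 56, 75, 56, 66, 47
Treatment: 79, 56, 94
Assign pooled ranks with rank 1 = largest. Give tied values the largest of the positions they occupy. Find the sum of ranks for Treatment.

Sorted (descending): 94, 79, 75, 66, 56, 56, 56, 47
The 3 values of 56 occupy positions 5–7 → each gets rank 7.
Treatment values → pooled ranks: 79→2, 56→7, 94→1
Rank sum = 2 + 7 + 1 = 10

10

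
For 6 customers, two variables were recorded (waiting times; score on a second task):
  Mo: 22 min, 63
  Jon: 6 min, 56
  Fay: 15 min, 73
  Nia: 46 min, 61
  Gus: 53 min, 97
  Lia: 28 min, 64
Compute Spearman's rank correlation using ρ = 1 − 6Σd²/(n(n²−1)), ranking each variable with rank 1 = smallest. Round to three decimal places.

Ranks of variable 1: 3, 1, 2, 5, 6, 4
Ranks of variable 2: 3, 1, 5, 2, 6, 4
d = r₁ − r₂: 0, 0, -3, 3, 0, 0
d²: 0, 0, 9, 9, 0, 0; Σd² = 18
ρ = 1 − 6·18/(6·35) = 1 − 108/210 = 0.486

0.486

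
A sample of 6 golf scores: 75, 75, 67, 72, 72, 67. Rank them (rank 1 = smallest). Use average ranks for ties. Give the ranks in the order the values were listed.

Sorted (ascending): 67, 67, 72, 72, 75, 75
The 2 values of 67 occupy positions 1–2 → average rank (1+2)/2 = 1.5.
The 2 values of 72 occupy positions 3–4 → average rank (3+4)/2 = 3.5.
The 2 values of 75 occupy positions 5–6 → average rank (5+6)/2 = 5.5.

5.5, 5.5, 1.5, 3.5, 3.5, 1.5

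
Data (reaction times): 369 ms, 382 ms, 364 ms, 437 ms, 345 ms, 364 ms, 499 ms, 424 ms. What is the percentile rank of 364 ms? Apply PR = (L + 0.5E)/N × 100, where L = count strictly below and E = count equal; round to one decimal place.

N = 8.
Strictly below 364: 1. Equal to 364: 2.
PR = (1 + 0.5·2)/8 × 100 = 25.0

25.0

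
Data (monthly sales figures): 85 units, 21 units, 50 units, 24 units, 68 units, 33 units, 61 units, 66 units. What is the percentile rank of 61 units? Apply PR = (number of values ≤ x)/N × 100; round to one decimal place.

62.5

N = 8.
Strictly below 61: 4. Equal to 61: 1.
PR = 5/8 × 100 = 62.5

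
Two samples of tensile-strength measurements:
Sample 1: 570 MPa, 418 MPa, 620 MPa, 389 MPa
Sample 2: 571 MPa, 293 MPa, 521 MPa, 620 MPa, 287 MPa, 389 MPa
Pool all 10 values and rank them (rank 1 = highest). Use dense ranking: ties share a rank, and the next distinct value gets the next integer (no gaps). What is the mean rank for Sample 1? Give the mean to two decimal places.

3.75

Sorted (descending): 620, 620, 571, 570, 521, 418, 389, 389, 293, 287
The 2 values of 620 share dense rank 1.
The 2 values of 389 share dense rank 6.
Remaining distinct values take the next consecutive integers.
Sample 1 values → pooled ranks: 570→3, 418→5, 620→1, 389→6
Mean rank = (3 + 5 + 1 + 6) / 4 = 3.75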